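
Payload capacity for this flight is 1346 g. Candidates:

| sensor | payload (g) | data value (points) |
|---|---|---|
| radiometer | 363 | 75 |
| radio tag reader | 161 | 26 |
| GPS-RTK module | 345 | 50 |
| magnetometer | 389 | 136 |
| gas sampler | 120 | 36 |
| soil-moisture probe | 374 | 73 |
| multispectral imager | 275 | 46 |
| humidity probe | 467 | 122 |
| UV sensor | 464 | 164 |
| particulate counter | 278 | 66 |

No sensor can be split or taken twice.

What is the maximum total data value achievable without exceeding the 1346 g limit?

422

Density check — UV sensor 0.35, magnetometer 0.35, gas sampler 0.30, humidity probe 0.26 are the best per g.
A density-first pass picks magnetometer + gas sampler + UV sensor + particulate counter — 402 at 1251 g.
Replace gas sampler and particulate counter with humidity probe: the trade gains 20 net, giving 422 at 1320 g.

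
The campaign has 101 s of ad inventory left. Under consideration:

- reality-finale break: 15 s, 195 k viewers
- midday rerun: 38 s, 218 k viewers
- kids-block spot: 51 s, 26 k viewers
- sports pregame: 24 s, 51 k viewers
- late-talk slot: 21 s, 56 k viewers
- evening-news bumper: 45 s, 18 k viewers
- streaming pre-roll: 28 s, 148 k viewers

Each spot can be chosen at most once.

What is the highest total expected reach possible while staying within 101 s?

Ranking by ratio (expected reach/s): reality-finale break 13.00, midday rerun 5.74, streaming pre-roll 5.29.
Reality-finale break + midday rerun + streaming pre-roll uses 81 of the 101 s and totals 561.
Next best is reality-finale break + midday rerun + sports pregame + late-talk slot at 520 (98 s) — short by 41.

561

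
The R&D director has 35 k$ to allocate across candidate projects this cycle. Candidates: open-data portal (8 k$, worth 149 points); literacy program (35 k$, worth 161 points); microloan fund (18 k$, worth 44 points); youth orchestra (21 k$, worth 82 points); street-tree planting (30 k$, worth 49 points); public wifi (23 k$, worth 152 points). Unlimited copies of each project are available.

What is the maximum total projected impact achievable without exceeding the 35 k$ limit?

The ratio ordering already packs tightly: 4×open-data portal, 32 k$, 596.
Nothing else within 35 k$ beats 596.

596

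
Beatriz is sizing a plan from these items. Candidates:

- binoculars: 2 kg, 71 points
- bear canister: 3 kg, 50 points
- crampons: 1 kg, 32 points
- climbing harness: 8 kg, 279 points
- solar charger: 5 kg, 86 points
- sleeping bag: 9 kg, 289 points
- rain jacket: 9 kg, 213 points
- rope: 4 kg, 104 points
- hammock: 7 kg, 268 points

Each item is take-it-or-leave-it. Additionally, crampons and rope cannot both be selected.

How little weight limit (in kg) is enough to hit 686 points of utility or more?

21

Look for the lowest-weight combination reaching 686.
Taking binoculars + bear canister + crampons + climbing harness + hammock gives 700 (≥ 686) for 21 kg.
No combination under 21 kg hits 686.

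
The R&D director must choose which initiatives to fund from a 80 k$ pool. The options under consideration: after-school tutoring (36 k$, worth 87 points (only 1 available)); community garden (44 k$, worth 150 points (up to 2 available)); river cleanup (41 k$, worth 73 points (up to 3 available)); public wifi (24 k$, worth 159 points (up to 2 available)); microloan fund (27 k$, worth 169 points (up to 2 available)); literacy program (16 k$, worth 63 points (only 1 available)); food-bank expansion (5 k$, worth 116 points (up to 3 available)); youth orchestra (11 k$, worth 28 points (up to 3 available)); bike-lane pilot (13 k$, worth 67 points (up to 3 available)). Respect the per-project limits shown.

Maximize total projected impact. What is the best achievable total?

743

Density check — food-bank expansion 23.20, public wifi 6.62, microloan fund 6.26 are the best per k$.
Taking the top-ratio projects first gives 2×public wifi + 3×food-bank expansion + bike-lane pilot for 733 (76 k$).
Dropping public wifi frees 24 k$; slotting in microloan fund (27 k$) lifts the total to 743 at 79 k$.
That's the maximum — no swap from here does better than 743.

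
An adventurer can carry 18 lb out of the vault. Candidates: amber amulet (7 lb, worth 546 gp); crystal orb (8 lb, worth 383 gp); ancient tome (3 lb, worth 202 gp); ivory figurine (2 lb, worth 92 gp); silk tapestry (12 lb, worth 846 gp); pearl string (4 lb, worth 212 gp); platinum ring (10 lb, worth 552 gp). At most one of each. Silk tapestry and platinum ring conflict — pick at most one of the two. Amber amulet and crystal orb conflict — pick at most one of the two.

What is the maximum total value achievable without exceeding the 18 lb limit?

1150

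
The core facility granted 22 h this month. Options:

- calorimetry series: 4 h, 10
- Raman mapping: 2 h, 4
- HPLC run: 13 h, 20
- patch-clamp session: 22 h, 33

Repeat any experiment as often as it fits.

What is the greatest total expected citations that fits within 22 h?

54

The ratio ordering already packs tightly: 5×calorimetry series + Raman mapping, 22 h, 54.
Every other selection either busts 22 h or fails to beat 54.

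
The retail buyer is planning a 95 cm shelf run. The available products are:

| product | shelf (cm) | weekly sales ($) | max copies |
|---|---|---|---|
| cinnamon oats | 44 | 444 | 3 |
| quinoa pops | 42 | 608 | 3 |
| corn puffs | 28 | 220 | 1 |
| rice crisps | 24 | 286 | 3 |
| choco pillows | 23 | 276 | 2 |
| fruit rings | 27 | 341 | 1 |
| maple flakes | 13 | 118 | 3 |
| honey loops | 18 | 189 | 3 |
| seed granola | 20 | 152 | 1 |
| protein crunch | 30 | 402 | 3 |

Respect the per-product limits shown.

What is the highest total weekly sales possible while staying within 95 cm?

Taking the top-ratio products first gives 2×quinoa pops for 1216 (84 cm).
Dropping quinoa pops frees 42 cm; slotting in choco pillows + protein crunch (53 cm) lifts the total to 1286 at 95 cm.
No other feasible combination exceeds 1286.

1286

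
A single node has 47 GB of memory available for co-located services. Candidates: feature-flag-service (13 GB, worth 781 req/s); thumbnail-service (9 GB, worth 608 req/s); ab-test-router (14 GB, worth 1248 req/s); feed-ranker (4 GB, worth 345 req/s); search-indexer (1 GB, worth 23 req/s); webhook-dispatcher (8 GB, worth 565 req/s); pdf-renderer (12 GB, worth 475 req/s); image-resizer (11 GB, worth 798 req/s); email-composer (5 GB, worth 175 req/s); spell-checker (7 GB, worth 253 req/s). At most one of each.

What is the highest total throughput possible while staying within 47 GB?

Taking thumbnail-service + ab-test-router + feed-ranker + search-indexer + webhook-dispatcher + image-resizer: 47 GB used, 3587 in throughput.
No other feasible combination exceeds 3587.

3587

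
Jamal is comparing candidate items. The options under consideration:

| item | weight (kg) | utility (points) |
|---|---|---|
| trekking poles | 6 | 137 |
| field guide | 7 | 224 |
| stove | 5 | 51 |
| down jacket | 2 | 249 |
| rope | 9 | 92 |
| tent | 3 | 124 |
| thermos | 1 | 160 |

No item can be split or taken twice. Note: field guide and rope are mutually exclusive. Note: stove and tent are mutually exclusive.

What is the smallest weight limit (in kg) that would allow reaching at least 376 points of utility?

3

Minimise kg subject to total utility ≥ 376.
down jacket + thermos reaches 409 using 3 kg.
Below 3 kg the best achievable stays under 376.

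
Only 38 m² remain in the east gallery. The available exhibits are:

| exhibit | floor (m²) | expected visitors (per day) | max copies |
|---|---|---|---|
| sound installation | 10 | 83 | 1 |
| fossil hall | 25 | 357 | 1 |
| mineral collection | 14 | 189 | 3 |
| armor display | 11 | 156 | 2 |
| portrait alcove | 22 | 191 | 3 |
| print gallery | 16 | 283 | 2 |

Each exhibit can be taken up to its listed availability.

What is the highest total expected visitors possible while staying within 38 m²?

595

The ratio heuristic lands on 2×print gallery (566) but leaves 6 m² idle.
The 16 m² tied up in print gallery is better spent on 2×armor display — total rises to 595 (38 m²).
Nothing else within 38 m² beats 595.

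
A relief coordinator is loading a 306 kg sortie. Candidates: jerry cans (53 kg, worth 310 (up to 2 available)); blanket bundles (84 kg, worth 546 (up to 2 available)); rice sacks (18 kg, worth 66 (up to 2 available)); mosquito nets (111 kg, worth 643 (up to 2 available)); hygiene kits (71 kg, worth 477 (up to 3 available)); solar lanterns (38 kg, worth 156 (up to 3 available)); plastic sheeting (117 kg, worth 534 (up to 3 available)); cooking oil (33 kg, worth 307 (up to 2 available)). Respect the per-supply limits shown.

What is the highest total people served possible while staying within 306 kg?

Greedy by ratio would take rice sacks + 3×hygiene kits + 2×cooking oil: 297 kg used, total 2111.
Dropping rice sacks and 2×hygiene kits frees 160 kg; slotting in 2×blanket bundles (168 kg) lifts the total to 2183 at 305 kg.
The spare 1 kg is too small for any remaining supply, and no exchange beats 2183.

2183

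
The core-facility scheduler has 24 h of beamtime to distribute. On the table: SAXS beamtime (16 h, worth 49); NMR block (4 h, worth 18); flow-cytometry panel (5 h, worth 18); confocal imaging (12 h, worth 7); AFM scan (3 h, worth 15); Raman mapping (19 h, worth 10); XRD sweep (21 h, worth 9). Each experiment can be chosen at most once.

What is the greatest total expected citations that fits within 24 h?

82

Density check — AFM scan 5.00, NMR block 4.50, flow-cytometry panel 3.60, SAXS beamtime 3.06 are the best per h.
A density-first pass picks NMR block + flow-cytometry panel + confocal imaging + AFM scan — 58 at 24 h.
Replace flow-cytometry panel and confocal imaging with SAXS beamtime: the trade gains 24 net, giving 82 at 23 h.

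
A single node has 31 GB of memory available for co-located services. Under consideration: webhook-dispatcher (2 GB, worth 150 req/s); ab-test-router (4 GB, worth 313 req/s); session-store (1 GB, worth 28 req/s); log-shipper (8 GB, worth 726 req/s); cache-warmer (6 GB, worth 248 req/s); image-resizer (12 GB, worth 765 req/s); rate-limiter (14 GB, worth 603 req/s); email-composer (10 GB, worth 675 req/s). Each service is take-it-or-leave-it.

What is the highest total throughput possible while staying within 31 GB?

Greedy by ratio would take webhook-dispatcher + ab-test-router + session-store + log-shipper + cache-warmer + email-composer: 31 GB used, total 2140.
Dropping webhook-dispatcher and ab-test-router and cache-warmer frees 12 GB; slotting in image-resizer (12 GB) lifts the total to 2194 at 31 GB.
Runner-up log-shipper + image-resizer + email-composer tops out at 2166.

2194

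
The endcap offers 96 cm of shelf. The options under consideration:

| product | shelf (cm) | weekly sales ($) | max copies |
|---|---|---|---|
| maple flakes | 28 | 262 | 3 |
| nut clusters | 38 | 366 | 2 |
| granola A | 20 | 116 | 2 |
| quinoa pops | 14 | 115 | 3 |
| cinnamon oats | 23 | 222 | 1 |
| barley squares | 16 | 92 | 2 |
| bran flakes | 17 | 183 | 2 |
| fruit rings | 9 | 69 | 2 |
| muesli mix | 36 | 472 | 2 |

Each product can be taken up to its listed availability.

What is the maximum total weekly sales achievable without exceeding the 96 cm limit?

1166

Density check — muesli mix 13.11, bran flakes 10.76, cinnamon oats 9.65, nut clusters 9.63 are the best per cm.
Taking the top-ratio products first gives bran flakes + 2×muesli mix for 1127 (89 cm).
Replace bran flakes with cinnamon oats: the trade gains 39 net, giving 1166 at 95 cm.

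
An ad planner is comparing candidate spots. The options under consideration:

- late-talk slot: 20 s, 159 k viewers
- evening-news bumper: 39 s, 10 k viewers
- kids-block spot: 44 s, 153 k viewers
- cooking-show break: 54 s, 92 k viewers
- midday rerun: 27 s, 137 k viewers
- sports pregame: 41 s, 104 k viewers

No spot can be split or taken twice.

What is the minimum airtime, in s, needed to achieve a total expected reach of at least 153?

Need the lightest bundle worth ≥ 153.
late-talk slot reaches 159 using 20 s.
Any bundle with less than 20 s falls short of 153.

20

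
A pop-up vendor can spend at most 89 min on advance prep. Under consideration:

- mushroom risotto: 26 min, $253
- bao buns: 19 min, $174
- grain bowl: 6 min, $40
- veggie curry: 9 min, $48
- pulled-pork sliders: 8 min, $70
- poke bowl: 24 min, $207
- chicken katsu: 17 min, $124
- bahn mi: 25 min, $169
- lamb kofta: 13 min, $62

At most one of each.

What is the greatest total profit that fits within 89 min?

758

Greedy by ratio would take mushroom risotto + bao buns + grain bowl + pulled-pork sliders + poke bowl: 83 min used, total 744.
The 14 min tied up in grain bowl and pulled-pork sliders is better spent on chicken katsu — total rises to 758 (86 min).
Every other selection either busts 89 min or fails to beat 758.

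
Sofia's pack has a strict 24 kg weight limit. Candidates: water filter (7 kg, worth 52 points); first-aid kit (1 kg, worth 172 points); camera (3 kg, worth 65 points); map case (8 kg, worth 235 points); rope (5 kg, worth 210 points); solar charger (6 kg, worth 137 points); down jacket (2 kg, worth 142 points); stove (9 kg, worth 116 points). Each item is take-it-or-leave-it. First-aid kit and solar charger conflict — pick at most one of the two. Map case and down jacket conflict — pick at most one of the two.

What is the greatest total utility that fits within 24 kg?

734

Water filter + first-aid kit + camera + map case + rope uses 24 of the 24 kg and totals 734.
That's the maximum — no feasible swap from here does better than 734.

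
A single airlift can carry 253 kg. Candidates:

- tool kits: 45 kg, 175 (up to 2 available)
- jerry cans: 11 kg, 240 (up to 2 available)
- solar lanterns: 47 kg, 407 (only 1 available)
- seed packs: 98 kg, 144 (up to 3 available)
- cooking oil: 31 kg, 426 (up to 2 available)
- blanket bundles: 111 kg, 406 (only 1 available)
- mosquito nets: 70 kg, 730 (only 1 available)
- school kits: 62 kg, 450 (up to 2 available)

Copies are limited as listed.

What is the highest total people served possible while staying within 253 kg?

2679

A density-first pass picks tool kits + 2×jerry cans + solar lanterns + 2×cooking oil + mosquito nets — 2644 at 246 kg.
Replace tool kits and jerry cans with school kits: the trade gains 35 net, giving 2679 at 252 kg.
That's the maximum — no swap from here does better than 2679.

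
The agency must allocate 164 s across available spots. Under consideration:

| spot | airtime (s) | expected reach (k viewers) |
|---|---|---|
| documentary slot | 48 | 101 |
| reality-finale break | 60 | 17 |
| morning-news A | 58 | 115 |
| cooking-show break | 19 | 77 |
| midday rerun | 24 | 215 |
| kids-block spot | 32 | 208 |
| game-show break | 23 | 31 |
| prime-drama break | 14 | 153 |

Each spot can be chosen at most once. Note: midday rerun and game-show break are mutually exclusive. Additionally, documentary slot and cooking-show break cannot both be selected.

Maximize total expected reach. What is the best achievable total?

Taking morning-news A + cooking-show break + midday rerun + kids-block spot + prime-drama break: 147 s used, 768 in expected reach.

768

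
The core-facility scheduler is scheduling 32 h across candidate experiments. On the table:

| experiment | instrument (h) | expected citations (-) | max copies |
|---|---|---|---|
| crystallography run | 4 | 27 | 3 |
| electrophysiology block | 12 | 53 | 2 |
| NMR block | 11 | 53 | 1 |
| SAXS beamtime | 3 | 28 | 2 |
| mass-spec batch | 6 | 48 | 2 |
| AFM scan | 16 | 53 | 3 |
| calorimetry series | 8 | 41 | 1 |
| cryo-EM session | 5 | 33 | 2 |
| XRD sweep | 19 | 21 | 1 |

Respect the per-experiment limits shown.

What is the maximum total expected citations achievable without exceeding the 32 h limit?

245

Taking the top-ratio experiments first gives 3×crystallography run + 2×SAXS beamtime + 2×mass-spec batch for 233 (30 h).
Dropping 2×crystallography run frees 8 h; slotting in 2×cryo-EM session (10 h) lifts the total to 245 at 32 h.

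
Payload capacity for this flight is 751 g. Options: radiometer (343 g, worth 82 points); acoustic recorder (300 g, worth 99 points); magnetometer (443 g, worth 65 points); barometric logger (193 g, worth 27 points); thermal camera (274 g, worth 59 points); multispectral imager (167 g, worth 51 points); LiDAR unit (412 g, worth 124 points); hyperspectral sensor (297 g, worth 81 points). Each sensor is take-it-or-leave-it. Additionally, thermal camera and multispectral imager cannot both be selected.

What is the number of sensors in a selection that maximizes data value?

2

Optimal total is 223.
acoustic recorder + LiDAR unit hits 223 at 712 g.
Every optimal selection uses 2 sensors.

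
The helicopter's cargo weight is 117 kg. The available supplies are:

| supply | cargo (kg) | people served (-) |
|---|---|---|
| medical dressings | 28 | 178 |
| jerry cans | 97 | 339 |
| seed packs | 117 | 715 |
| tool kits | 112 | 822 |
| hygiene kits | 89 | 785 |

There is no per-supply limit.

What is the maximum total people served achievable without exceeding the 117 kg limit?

Best packing: medical dressings + hygiene kits — 117 kg, 963 total.

963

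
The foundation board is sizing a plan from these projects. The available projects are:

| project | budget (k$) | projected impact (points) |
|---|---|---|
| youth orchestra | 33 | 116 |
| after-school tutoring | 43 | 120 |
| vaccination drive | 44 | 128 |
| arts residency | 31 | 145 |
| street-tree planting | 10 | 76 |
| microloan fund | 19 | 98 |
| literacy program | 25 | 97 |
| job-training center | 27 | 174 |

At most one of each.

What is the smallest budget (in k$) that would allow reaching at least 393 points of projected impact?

Need the lightest bundle worth ≥ 393.
arts residency + street-tree planting + job-training center: 395 projected impact at 68 k$.
Below 68 k$ the best achievable stays under 393.

68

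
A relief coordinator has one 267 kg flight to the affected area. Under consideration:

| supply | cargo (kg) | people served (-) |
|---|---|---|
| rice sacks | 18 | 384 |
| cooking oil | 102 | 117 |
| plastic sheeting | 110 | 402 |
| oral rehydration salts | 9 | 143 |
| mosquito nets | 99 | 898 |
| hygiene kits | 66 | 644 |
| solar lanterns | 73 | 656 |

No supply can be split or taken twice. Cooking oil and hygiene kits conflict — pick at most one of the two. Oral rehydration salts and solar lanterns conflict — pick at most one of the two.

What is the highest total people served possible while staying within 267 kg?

2582

Rice sacks + mosquito nets + hygiene kits + solar lanterns uses 256 of the 267 kg and totals 2582.
Next best is mosquito nets + hygiene kits + solar lanterns at 2198 (238 kg) — short by 384.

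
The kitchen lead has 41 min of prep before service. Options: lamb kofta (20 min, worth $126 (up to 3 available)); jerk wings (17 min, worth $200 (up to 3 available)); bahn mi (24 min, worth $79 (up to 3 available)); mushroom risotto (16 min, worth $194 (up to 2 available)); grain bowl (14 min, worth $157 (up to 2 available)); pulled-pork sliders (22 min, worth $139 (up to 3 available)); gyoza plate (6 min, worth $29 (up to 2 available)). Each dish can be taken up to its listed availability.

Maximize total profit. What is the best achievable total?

429

Filling by ratio: 2×mushroom risotto + gyoza plate for 417, with 3 min left unused.
The 32 min tied up in 2×mushroom risotto is better spent on 2×jerk wings — total rises to 429 (40 min).
No other feasible combination exceeds 429.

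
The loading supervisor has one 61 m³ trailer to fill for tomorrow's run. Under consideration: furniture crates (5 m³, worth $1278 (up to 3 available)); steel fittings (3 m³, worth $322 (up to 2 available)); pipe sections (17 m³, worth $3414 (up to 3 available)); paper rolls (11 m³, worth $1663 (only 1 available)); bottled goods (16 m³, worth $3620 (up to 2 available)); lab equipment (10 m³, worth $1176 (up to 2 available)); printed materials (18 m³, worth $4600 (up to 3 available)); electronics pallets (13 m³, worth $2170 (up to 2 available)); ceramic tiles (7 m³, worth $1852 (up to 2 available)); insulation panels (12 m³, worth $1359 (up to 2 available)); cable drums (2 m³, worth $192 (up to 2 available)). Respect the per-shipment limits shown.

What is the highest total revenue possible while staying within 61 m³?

Density check — ceramic tiles 264.57, furniture crates 255.60, printed materials 255.56, bottled goods 226.25 are the best per m³.
The ratio heuristic lands on 3×furniture crates + printed materials + electronics pallets + 2×ceramic tiles (14308) but leaves 1 m³ idle.
Replace 3×furniture crates and electronics pallets and ceramic tiles with 2×printed materials: the trade gains 1344 net, giving 15652 at 61 m³.
That's the maximum — no swap from here does better than 15652.

15652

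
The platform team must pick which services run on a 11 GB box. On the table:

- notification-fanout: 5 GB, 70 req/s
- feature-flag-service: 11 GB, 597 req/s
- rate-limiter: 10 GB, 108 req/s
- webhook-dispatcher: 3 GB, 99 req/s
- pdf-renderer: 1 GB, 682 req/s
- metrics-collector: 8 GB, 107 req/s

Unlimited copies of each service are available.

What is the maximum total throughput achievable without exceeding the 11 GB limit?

Best packing: 11×pdf-renderer — 11 GB, 7502 total.

7502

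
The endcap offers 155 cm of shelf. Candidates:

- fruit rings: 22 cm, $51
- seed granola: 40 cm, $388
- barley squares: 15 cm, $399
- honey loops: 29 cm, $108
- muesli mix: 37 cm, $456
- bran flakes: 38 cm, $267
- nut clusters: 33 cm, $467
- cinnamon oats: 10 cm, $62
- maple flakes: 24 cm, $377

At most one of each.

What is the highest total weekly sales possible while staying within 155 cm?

2087

By weekly sales per cm: barley squares 26.60, maple flakes 15.71, nut clusters 14.15, muesli mix 12.32 lead.
The ratio ordering already packs tightly: seed granola + barley squares + muesli mix + nut clusters + maple flakes, 149 cm, 2087.
The closest alternative, barley squares + muesli mix + bran flakes + nut clusters + maple flakes, reaches only 1966.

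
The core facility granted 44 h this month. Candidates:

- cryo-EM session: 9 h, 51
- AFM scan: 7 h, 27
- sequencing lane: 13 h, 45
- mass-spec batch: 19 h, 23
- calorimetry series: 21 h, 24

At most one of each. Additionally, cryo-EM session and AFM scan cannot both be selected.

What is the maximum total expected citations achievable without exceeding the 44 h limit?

120

Best packing: cryo-EM session + sequencing lane + calorimetry series — 43 h, 120 total.
That's the maximum — no feasible swap from here does better than 120.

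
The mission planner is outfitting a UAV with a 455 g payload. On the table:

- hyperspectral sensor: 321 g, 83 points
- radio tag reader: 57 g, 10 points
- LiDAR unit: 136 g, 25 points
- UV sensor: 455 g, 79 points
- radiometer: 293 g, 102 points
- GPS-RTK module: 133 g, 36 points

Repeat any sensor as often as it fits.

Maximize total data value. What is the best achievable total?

138

By data value per g: radiometer 0.35, GPS-RTK module 0.27, hyperspectral sensor 0.26, LiDAR unit 0.18 lead.
Taking radiometer + GPS-RTK module: 426 g used, 138 in data value.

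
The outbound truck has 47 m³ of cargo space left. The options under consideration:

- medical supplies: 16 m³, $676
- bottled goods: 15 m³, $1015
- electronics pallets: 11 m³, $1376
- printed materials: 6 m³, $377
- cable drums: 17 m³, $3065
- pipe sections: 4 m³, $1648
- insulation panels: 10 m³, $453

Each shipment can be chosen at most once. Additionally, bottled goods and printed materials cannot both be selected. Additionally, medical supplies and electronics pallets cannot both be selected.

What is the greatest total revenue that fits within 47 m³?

Bottled goods + electronics pallets + cable drums + pipe sections uses 47 of the 47 m³ and totals 7104.
Nothing else feasible within 47 m³ beats 7104.

7104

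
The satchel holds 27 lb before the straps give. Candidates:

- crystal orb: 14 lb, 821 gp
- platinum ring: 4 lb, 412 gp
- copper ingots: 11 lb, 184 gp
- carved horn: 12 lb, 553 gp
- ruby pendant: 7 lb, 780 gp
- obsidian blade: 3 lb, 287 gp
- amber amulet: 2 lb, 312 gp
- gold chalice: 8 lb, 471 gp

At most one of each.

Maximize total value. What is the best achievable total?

2325

A density-first pass picks platinum ring + ruby pendant + obsidian blade + amber amulet + gold chalice — 2262 at 24 lb.
Dropping obsidian blade and gold chalice frees 11 lb; slotting in crystal orb (14 lb) lifts the total to 2325 at 27 lb.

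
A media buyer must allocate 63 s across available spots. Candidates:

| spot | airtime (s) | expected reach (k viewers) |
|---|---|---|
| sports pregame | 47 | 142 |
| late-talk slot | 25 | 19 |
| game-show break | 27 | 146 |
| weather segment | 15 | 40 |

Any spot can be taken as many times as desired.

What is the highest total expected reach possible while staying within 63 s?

292

By expected reach per s: game-show break 5.41, sports pregame 3.02, weather segment 2.67, late-talk slot 0.76 lead.
2×game-show break uses 54 of the 63 s and totals 292.
That's the maximum — no swap from here does better than 292.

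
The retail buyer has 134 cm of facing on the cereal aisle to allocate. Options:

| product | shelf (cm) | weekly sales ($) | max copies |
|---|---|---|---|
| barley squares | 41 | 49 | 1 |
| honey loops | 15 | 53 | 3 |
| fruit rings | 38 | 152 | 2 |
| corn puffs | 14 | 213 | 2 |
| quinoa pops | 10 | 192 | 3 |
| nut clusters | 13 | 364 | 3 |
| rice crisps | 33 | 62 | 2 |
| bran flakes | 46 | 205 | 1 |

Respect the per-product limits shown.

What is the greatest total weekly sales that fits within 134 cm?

2200

Ranking by ratio (weekly sales/cm): nut clusters 28.00, quinoa pops 19.20, corn puffs 15.21.
The ratio ordering already packs tightly: 2×honey loops + 2×corn puffs + 3×quinoa pops + 3×nut clusters, 127 cm, 2200.
Every other selection either busts 134 cm or exceeds an availability limit or fails to beat 2200.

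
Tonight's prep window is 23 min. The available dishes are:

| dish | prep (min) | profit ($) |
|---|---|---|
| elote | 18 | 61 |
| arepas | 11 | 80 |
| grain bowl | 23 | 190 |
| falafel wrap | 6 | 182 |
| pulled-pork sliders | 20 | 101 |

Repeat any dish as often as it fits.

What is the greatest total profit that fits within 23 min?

Taking 3×falafel wrap: 18 min used, 546 in profit.
That's the maximum — no swap from here does better than 546.

546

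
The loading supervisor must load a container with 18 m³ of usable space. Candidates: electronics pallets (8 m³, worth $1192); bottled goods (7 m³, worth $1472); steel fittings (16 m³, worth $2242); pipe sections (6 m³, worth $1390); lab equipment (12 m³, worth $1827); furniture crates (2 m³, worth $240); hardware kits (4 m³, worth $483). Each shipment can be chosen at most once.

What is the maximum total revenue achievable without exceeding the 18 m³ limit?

3345

Best packing: bottled goods + pipe sections + hardware kits — 17 m³, 3345 total.
Every other selection either busts 18 m³ or fails to beat 3345.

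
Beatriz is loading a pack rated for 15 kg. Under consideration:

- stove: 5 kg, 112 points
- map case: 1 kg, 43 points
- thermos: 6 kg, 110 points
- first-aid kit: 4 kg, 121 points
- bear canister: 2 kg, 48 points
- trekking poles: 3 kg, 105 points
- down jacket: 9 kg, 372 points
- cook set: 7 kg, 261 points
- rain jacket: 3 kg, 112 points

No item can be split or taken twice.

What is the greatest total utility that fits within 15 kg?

589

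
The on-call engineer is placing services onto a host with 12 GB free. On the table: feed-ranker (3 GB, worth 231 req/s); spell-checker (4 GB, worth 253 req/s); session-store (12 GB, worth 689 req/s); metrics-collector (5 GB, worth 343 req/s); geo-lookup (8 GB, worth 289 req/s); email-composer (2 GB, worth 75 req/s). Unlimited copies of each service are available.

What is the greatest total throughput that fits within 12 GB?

Ranking by ratio (throughput/GB): feed-ranker 77.00, metrics-collector 68.60, spell-checker 63.25, session-store 57.42.
Taking 4×feed-ranker: 12 GB used, 924 in throughput.
Every other selection either busts 12 GB or fails to beat 924.

924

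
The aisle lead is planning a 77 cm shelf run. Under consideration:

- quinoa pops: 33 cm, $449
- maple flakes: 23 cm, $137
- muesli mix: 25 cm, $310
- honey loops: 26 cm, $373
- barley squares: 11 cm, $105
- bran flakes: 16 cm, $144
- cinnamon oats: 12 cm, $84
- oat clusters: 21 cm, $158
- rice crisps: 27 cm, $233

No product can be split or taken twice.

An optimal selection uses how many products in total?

3

The maximum weekly sales within 77 cm is 966.
One optimal bundle: quinoa pops + honey loops + bran flakes (75 cm).
Any selection reaching 966 contains exactly 3 products.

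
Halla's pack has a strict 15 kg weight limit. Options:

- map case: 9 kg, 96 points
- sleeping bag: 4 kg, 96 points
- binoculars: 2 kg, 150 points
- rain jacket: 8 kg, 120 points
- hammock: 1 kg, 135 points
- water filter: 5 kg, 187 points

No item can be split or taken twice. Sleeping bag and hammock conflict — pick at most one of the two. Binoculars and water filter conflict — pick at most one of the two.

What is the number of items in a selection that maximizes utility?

3

Optimal total is 442.
For example rain jacket + hammock + water filter achieves it, using 14 kg.
Every optimal selection uses 3 items.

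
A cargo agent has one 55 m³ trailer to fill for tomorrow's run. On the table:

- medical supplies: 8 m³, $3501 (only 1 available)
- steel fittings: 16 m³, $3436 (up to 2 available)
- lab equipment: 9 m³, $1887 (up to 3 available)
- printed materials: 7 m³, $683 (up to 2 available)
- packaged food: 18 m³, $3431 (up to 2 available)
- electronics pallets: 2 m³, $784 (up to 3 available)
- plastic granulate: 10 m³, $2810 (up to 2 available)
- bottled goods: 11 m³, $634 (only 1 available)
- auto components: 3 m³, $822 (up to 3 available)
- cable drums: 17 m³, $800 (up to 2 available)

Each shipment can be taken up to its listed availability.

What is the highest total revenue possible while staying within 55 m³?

A density-first pass picks medical supplies + lab equipment + 3×electronics pallets + 2×plastic granulate + 3×auto components — 15826 at 52 m³.
The 6 m³ tied up in 2×auto components is better spent on lab equipment — total rises to 16069 (55 m³).
No other feasible combination exceeds 16069.

16069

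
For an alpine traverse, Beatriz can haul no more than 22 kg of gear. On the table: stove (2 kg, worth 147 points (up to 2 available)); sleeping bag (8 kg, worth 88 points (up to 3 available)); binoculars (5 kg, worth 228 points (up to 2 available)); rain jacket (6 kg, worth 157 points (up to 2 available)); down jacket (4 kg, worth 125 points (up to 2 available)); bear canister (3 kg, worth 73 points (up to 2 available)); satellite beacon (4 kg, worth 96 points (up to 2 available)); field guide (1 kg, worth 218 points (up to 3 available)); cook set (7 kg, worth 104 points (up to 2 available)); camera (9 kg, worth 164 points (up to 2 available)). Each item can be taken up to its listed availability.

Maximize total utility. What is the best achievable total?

1529

By utility per kg: field guide 218.00, stove 73.50, binoculars 45.60, down jacket 31.25 lead.
Taking 2×stove + 2×binoculars + down jacket + 3×field guide: 21 kg used, 1529 in utility.
That's the maximum — no swap from here does better than 1529.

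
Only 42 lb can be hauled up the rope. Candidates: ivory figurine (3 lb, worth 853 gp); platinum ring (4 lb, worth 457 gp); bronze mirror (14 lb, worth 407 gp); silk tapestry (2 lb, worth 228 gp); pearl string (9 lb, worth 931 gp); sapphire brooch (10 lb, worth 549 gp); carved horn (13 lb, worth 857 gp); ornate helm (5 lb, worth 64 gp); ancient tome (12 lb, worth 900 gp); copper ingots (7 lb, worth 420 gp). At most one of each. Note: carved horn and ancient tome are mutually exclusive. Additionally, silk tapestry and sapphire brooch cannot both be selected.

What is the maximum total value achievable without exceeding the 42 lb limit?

3853

Ranking by ratio (value/lb): ivory figurine 284.33, platinum ring 114.25, silk tapestry 114.00, pearl string 103.44.
Best packing: ivory figurine + platinum ring + silk tapestry + pearl string + ornate helm + ancient tome + copper ingots — 42 lb, 3853 total.
Next best is ivory figurine + platinum ring + silk tapestry + pearl string + ancient tome + copper ingots at 3789 (37 lb) — short by 64.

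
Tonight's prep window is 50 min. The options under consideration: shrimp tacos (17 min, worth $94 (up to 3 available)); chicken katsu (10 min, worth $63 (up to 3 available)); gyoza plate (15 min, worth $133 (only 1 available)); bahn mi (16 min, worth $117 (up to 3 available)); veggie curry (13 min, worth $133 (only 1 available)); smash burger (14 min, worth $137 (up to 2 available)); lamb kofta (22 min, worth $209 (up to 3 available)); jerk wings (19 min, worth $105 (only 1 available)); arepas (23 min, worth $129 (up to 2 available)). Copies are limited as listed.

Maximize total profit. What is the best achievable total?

483

Greedy by ratio would take veggie curry + 2×smash burger: 41 min used, total 407.
Replace veggie curry with lamb kofta: the trade gains 76 net, giving 483 at 50 min.
That's the maximum — no swap from here does better than 483.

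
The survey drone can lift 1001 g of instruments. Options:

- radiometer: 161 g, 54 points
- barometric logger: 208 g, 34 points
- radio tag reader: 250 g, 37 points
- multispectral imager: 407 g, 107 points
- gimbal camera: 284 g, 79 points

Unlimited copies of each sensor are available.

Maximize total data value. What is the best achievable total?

Taking 6×radiometer: 966 g used, 324 in data value.

324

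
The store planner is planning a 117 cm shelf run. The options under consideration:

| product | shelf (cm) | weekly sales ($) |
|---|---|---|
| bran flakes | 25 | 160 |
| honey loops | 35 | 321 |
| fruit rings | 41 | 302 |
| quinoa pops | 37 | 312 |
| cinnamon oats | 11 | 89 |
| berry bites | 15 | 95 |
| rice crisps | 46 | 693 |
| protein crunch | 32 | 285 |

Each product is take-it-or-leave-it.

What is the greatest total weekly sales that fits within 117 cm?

Taking honey loops + rice crisps + protein crunch: 113 cm used, 1299 in weekly sales.

1299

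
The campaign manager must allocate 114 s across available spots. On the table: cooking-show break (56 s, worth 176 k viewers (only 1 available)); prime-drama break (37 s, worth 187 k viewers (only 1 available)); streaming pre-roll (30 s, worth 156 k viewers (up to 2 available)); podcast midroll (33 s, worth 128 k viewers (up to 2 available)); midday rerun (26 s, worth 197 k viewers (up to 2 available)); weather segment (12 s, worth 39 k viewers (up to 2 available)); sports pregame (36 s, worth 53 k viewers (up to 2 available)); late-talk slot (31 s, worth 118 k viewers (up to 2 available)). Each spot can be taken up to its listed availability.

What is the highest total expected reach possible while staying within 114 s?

Density check — midday rerun 7.58, streaming pre-roll 5.20, prime-drama break 5.05 are the best per s.
Best packing: 2×streaming pre-roll + 2×midday rerun — 112 s, 706 total.
That's the maximum — no swap from here does better than 706.

706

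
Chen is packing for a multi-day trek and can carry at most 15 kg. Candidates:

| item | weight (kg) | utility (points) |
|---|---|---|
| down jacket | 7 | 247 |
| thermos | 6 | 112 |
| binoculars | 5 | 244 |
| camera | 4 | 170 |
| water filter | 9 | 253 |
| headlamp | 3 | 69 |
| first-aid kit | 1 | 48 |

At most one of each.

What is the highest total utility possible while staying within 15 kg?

560

Greedy by ratio would take binoculars + camera + headlamp + first-aid kit: 13 kg used, total 531.
Replace camera and first-aid kit with down jacket: the trade gains 29 net, giving 560 at 15 kg.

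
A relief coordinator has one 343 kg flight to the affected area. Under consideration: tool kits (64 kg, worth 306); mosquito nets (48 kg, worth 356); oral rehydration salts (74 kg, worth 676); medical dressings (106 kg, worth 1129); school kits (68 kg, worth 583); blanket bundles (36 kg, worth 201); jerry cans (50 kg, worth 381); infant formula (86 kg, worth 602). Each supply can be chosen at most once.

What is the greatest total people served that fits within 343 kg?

2990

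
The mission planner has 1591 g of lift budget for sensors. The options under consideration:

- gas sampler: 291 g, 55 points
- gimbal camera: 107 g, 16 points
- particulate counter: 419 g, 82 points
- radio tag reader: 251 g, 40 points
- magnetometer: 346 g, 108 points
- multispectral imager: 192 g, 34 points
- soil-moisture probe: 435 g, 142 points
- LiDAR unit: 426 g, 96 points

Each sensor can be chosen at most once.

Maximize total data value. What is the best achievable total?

Density check — soil-moisture probe 0.33, magnetometer 0.31, LiDAR unit 0.23 are the best per g.
Filling by ratio: gas sampler + magnetometer + soil-moisture probe + LiDAR unit for 401, with 93 g left unused.
The 291 g tied up in gas sampler is better spent on gimbal camera + radio tag reader — total rises to 402 (1565 g).
Nothing else within 1591 g beats 402.

402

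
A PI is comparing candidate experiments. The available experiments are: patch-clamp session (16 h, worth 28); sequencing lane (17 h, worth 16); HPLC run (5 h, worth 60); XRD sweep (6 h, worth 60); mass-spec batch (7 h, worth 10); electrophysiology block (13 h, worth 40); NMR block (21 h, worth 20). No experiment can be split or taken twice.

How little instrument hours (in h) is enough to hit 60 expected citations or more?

5

Need the lightest bundle worth ≥ 60.
HPLC run reaches 60 using 5 h.
No combination under 5 h hits 60.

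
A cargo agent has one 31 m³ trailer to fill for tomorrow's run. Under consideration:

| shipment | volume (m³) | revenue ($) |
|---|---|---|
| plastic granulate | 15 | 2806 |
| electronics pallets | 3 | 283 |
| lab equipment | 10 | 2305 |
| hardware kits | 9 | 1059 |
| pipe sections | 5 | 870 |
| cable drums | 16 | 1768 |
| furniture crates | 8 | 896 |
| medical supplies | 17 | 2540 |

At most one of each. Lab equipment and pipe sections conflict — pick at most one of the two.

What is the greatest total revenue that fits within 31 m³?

Ranking by ratio (revenue/m³): lab equipment 230.50, plastic granulate 187.07, pipe sections 174.00, medical supplies 149.41.
Best packing: plastic granulate + electronics pallets + lab equipment — 28 m³, 5394 total.
That's the maximum — no feasible swap from here does better than 5394.

5394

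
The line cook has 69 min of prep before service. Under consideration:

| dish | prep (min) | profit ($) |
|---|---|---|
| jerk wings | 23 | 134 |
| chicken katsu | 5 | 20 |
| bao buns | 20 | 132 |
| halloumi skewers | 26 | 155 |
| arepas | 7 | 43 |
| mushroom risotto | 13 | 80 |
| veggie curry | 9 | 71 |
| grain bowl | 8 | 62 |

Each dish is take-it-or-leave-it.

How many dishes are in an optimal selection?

5

The maximum profit within 69 min is 442.
For example jerk wings + bao buns + arepas + veggie curry + grain bowl achieves it, using 67 min.
All optima have 5 dishes.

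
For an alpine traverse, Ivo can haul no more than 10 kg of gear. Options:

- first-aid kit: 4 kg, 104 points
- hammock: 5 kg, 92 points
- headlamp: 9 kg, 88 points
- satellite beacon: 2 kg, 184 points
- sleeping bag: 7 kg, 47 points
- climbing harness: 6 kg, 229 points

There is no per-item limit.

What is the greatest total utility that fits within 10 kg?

By utility per kg: satellite beacon 92.00, climbing harness 38.17, first-aid kit 26.00 lead.
Best packing: 5×satellite beacon — 10 kg, 920 total.
Nothing else within 10 kg beats 920.

920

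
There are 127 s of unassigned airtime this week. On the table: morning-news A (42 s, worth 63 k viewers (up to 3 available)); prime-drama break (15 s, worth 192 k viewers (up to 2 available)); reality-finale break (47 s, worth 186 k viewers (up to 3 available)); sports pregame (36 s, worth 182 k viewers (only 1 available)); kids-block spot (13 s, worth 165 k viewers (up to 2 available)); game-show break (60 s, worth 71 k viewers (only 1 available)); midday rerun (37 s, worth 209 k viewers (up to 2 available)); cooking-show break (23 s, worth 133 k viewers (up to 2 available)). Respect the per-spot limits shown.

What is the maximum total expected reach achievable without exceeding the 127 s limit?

Taking the top-ratio spots first gives 2×prime-drama break + 2×kids-block spot + 2×cooking-show break for 980 (102 s).
Dropping cooking-show break frees 23 s; slotting in midday rerun (37 s) lifts the total to 1056 at 116 s.

1056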